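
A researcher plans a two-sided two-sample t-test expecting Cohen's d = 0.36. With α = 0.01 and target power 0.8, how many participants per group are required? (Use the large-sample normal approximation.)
n = 181 per group

Sample size formula (two-sample t-test, normal approximation):
n = 2 · ((z_{α/2} + z_β) / d)²

z_{α/2} = 2.576 (for α = 0.01, two-sided)
z_β = 0.842 (for power = 0.8)
d = 0.36

n = 2 · ((2.576 + 0.842) / 0.36)²
n = 2 · (9.494)²
n ≈ 180.27
Round up to the next whole number: n = 181 per group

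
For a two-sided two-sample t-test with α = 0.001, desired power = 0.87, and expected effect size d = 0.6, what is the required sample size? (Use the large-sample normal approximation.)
n = 109 per group

Sample size formula (two-sample t-test, normal approximation):
n = 2 · ((z_{α/2} + z_β) / d)²

z_{α/2} = 3.291 (for α = 0.001, two-sided)
z_β = 1.126 (for power = 0.87)
d = 0.6

n = 2 · ((3.291 + 1.126) / 0.6)²
n = 2 · (7.362)²
n ≈ 108.40
Round up to the next whole number: n = 109 per group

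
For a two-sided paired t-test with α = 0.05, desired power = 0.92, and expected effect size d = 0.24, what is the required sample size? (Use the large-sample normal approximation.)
n = 197 pairs

Sample size formula (paired t-test, normal approximation):
n = ((z_{α/2} + z_β) / d)²

z_{α/2} = 1.960 (for α = 0.05, two-sided)
z_β = 1.405 (for power = 0.92)
d = 0.24

n = ((1.960 + 1.405) / 0.24)²
n = (14.021)²
n ≈ 196.59
Round up to the next whole number: n = 197 pairs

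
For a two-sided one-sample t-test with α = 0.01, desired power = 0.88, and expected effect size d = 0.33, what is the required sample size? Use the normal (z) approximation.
n = 130

Sample size formula (one-sample t-test, normal approximation):
n = ((z_{α/2} + z_β) / d)²

z_{α/2} = 2.576 (for α = 0.01, two-sided)
z_β = 1.175 (for power = 0.88)
d = 0.33

n = ((2.576 + 1.175) / 0.33)²
n = (11.367)²
n ≈ 129.21
Round up to the next whole number: n = 130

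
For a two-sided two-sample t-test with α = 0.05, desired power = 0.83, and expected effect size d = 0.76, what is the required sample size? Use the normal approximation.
n = 30 per group

Sample size formula (two-sample t-test, normal approximation):
n = 2 · ((z_{α/2} + z_β) / d)²

z_{α/2} = 1.960 (for α = 0.05, two-sided)
z_β = 0.954 (for power = 0.83)
d = 0.76

n = 2 · ((1.960 + 0.954) / 0.76)²
n = 2 · (3.834)²
n ≈ 29.40
Round up to the next whole number: n = 30 per group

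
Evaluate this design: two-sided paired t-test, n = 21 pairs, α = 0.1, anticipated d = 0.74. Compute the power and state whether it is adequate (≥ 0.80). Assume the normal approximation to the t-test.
Power ≈ 0.96; the study is adequately powered (power ≥ 0.80)

Power calculation (paired t-test, normal approximation):
z_β = d · √n - z_{α/2}
z_β = 0.74 · √21 - 1.645
z_β = 0.74 · 4.583 - 1.645
z_β = 1.746

Power = Φ(z_β) = Φ(1.746) ≈ 0.960

Effect size d = 0.74 is medium by Cohen's convention (0.2/0.5/0.8).

Threshold: power ≥ 0.80 is conventionally adequate.
Power ≈ 0.96 → the study is adequately powered (power ≥ 0.80).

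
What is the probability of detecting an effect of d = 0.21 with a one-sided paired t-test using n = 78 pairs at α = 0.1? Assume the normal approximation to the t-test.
Power ≈ 0.72

Power calculation (paired t-test, normal approximation):
z_β = d · √n - z_α
z_β = 0.21 · √78 - 1.282
z_β = 0.21 · 8.832 - 1.282
z_β = 0.573

Power = Φ(z_β) = Φ(0.573) ≈ 0.717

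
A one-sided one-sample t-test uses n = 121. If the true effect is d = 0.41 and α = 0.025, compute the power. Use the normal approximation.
Power ≈ 0.99

Power calculation (one-sample t-test, normal approximation):
z_β = d · √n - z_α
z_β = 0.41 · √121 - 1.960
z_β = 0.41 · 11.000 - 1.960
z_β = 2.550

Power = Φ(z_β) = Φ(2.550) ≈ 0.995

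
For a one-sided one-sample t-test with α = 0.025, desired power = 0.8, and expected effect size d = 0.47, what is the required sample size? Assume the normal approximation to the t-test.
n = 36

Sample size formula (one-sample t-test, normal approximation):
n = ((z_α + z_β) / d)²

z_α = 1.960 (for α = 0.025, one-sided)
z_β = 0.842 (for power = 0.8)
d = 0.47

n = ((1.960 + 0.842) / 0.47)²
n = (5.962)²
n ≈ 35.55
Round up to the next whole number: n = 36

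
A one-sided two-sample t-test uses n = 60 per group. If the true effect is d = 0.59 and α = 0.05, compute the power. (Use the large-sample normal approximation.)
Power ≈ 0.94

Power calculation (two-sample t-test, normal approximation):
z_β = d · √(n/2) - z_α
z_β = 0.59 · √(60/2) - 1.645
z_β = 0.59 · 5.477 - 1.645
z_β = 1.587

Power = Φ(z_β) = Φ(1.587) ≈ 0.944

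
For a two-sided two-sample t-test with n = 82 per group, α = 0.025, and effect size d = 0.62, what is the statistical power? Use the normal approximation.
Power ≈ 0.96

Power calculation (two-sample t-test, normal approximation):
z_β = d · √(n/2) - z_{α/2}
z_β = 0.62 · √(82/2) - 2.241
z_β = 0.62 · 6.403 - 2.241
z_β = 1.729

Power = Φ(z_β) = Φ(1.729) ≈ 0.958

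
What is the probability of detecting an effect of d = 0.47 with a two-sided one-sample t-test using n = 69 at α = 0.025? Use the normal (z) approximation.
Power ≈ 0.95

Power calculation (one-sample t-test, normal approximation):
z_β = d · √n - z_{α/2}
z_β = 0.47 · √69 - 2.241
z_β = 0.47 · 8.307 - 2.241
z_β = 1.663

Power = Φ(z_β) = Φ(1.663) ≈ 0.952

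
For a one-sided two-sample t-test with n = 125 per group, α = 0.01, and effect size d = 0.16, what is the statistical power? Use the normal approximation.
Power ≈ 0.14

Power calculation (two-sample t-test, normal approximation):
z_β = d · √(n/2) - z_α
z_β = 0.16 · √(125/2) - 2.326
z_β = 0.16 · 7.906 - 2.326
z_β = -1.061

Power = Φ(z_β) = Φ(-1.061) ≈ 0.144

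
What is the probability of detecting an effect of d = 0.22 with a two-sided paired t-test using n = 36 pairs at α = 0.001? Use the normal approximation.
Power ≈ 0.02

Power calculation (paired t-test, normal approximation):
z_β = d · √n - z_{α/2}
z_β = 0.22 · √36 - 3.291
z_β = 0.22 · 6.000 - 3.291
z_β = -1.971

Power = Φ(z_β) = Φ(-1.971) ≈ 0.024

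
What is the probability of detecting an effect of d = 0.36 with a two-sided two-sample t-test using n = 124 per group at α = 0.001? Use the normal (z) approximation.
Power ≈ 0.32

Power calculation (two-sample t-test, normal approximation):
z_β = d · √(n/2) - z_{α/2}
z_β = 0.36 · √(124/2) - 3.291
z_β = 0.36 · 7.874 - 3.291
z_β = -0.456

Power = Φ(z_β) = Φ(-0.456) ≈ 0.324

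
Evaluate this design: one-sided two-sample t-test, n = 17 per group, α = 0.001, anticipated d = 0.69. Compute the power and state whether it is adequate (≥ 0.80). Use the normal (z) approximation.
Power ≈ 0.14; the study is underpowered (power < 0.80)

Power calculation (two-sample t-test, normal approximation):
z_β = d · √(n/2) - z_α
z_β = 0.69 · √(17/2) - 3.090
z_β = 0.69 · 2.915 - 3.090
z_β = -1.079

Power = Φ(z_β) = Φ(-1.079) ≈ 0.140

Effect size d = 0.69 is medium by Cohen's convention (0.2/0.5/0.8).

Threshold: power ≥ 0.80 is conventionally adequate.
Power ≈ 0.14 → the study is underpowered (power < 0.80).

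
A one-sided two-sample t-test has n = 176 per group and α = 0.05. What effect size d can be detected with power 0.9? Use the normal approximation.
d ≈ 0.31

Minimum detectable effect (two-sample t-test, normal approximation):
d = (z_α + z_β) / √(n/2)
d = (1.645 + 1.282) / √(176/2)
d = 2.926 / 9.381
d ≈ 0.31

By Cohen's convention (0.2 small / 0.5 medium / 0.8 large): small effect.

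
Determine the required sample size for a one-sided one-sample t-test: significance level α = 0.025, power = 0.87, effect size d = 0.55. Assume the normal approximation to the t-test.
n = 32

Sample size formula (one-sample t-test, normal approximation):
n = ((z_α + z_β) / d)²

z_α = 1.960 (for α = 0.025, one-sided)
z_β = 1.126 (for power = 0.87)
d = 0.55

n = ((1.960 + 1.126) / 0.55)²
n = (5.611)²
n ≈ 31.48
Round up to the next whole number: n = 32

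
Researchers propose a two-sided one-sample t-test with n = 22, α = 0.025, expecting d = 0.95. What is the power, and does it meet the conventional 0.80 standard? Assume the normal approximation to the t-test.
Power ≈ 0.99; the study is adequately powered (power ≥ 0.80)

Power calculation (one-sample t-test, normal approximation):
z_β = d · √n - z_{α/2}
z_β = 0.95 · √22 - 2.241
z_β = 0.95 · 4.690 - 2.241
z_β = 2.214

Power = Φ(z_β) = Φ(2.214) ≈ 0.987

Effect size d = 0.95 is large by Cohen's convention (0.2/0.5/0.8).

Threshold: power ≥ 0.80 is conventionally adequate.
Power ≈ 0.99 → the study is adequately powered (power ≥ 0.80).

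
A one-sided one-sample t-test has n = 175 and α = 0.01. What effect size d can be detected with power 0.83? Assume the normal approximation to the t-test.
d ≈ 0.25

Minimum detectable effect (one-sample t-test, normal approximation):
d = (z_α + z_β) / √n
d = (2.326 + 0.954) / √175
d = 3.281 / 13.229
d ≈ 0.25

By Cohen's convention (0.2 small / 0.5 medium / 0.8 large): small effect.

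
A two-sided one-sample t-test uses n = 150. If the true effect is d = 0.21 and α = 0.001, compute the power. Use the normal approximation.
Power ≈ 0.24

Power calculation (one-sample t-test, normal approximation):
z_β = d · √n - z_{α/2}
z_β = 0.21 · √150 - 3.291
z_β = 0.21 · 12.247 - 3.291
z_β = -0.719

Power = Φ(z_β) = Φ(-0.719) ≈ 0.236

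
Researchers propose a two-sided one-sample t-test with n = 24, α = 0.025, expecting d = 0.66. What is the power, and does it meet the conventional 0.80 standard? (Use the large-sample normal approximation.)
Power ≈ 0.84; the study is adequately powered (power ≥ 0.80)

Power calculation (one-sample t-test, normal approximation):
z_β = d · √n - z_{α/2}
z_β = 0.66 · √24 - 2.241
z_β = 0.66 · 4.899 - 2.241
z_β = 0.992

Power = Φ(z_β) = Φ(0.992) ≈ 0.839

Effect size d = 0.66 is medium by Cohen's convention (0.2/0.5/0.8).

Threshold: power ≥ 0.80 is conventionally adequate.
Power ≈ 0.84 → the study is adequately powered (power ≥ 0.80).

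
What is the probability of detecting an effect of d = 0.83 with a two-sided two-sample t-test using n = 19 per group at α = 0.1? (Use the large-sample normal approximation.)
Power ≈ 0.82

Power calculation (two-sample t-test, normal approximation):
z_β = d · √(n/2) - z_{α/2}
z_β = 0.83 · √(19/2) - 1.645
z_β = 0.83 · 3.082 - 1.645
z_β = 0.913

Power = Φ(z_β) = Φ(0.913) ≈ 0.819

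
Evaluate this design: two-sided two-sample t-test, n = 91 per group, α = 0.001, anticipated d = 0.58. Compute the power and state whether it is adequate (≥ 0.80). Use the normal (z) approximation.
Power ≈ 0.73; the study is underpowered (power < 0.80)

Power calculation (two-sample t-test, normal approximation):
z_β = d · √(n/2) - z_{α/2}
z_β = 0.58 · √(91/2) - 3.291
z_β = 0.58 · 6.745 - 3.291
z_β = 0.622

Power = Φ(z_β) = Φ(0.622) ≈ 0.733

Effect size d = 0.58 is medium by Cohen's convention (0.2/0.5/0.8).

Threshold: power ≥ 0.80 is conventionally adequate.
Power ≈ 0.73 → the study is underpowered (power < 0.80).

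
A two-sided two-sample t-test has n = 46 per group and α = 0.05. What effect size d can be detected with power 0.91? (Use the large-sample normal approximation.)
d ≈ 0.69

Minimum detectable effect (two-sample t-test, normal approximation):
d = (z_{α/2} + z_β) / √(n/2)
d = (1.960 + 1.341) / √(46/2)
d = 3.301 / 4.796
d ≈ 0.69

By Cohen's convention (0.2 small / 0.5 medium / 0.8 large): medium effect.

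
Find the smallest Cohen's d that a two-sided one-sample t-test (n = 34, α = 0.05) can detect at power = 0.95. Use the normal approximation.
d ≈ 0.62

Minimum detectable effect (one-sample t-test, normal approximation):
d = (z_{α/2} + z_β) / √n
d = (1.960 + 1.645) / √34
d = 3.605 / 5.831
d ≈ 0.62

By Cohen's convention (0.2 small / 0.5 medium / 0.8 large): medium effect.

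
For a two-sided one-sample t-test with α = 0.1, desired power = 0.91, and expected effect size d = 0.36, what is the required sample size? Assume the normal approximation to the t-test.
n = 69

Sample size formula (one-sample t-test, normal approximation):
n = ((z_{α/2} + z_β) / d)²

z_{α/2} = 1.645 (for α = 0.1, two-sided)
z_β = 1.341 (for power = 0.91)
d = 0.36

n = ((1.645 + 1.341) / 0.36)²
n = (8.294)²
n ≈ 68.79
Round up to the next whole number: n = 69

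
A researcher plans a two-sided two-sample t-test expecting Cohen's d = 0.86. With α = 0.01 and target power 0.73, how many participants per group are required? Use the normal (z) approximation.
n = 28 per group

Sample size formula (two-sample t-test, normal approximation):
n = 2 · ((z_{α/2} + z_β) / d)²

z_{α/2} = 2.576 (for α = 0.01, two-sided)
z_β = 0.613 (for power = 0.73)
d = 0.86

n = 2 · ((2.576 + 0.613) / 0.86)²
n = 2 · (3.708)²
n ≈ 27.50
Round up to the next whole number: n = 28 per group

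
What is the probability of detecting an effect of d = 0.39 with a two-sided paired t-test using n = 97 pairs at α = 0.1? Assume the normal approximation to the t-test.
Power ≈ 0.99

Power calculation (paired t-test, normal approximation):
z_β = d · √n - z_{α/2}
z_β = 0.39 · √97 - 1.645
z_β = 0.39 · 9.849 - 1.645
z_β = 2.196

Power = Φ(z_β) = Φ(2.196) ≈ 0.986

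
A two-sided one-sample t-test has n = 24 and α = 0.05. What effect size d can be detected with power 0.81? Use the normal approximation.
d ≈ 0.58

Minimum detectable effect (one-sample t-test, normal approximation):
d = (z_{α/2} + z_β) / √n
d = (1.960 + 0.878) / √24
d = 2.838 / 4.899
d ≈ 0.58

By Cohen's convention (0.2 small / 0.5 medium / 0.8 large): medium effect.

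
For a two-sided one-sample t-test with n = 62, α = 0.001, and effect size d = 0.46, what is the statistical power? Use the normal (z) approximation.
Power ≈ 0.63

Power calculation (one-sample t-test, normal approximation):
z_β = d · √n - z_{α/2}
z_β = 0.46 · √62 - 3.291
z_β = 0.46 · 7.874 - 3.291
z_β = 0.332

Power = Φ(z_β) = Φ(0.332) ≈ 0.630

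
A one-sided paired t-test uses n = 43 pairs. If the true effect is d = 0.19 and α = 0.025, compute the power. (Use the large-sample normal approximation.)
Power ≈ 0.24

Power calculation (paired t-test, normal approximation):
z_β = d · √n - z_α
z_β = 0.19 · √43 - 1.960
z_β = 0.19 · 6.557 - 1.960
z_β = -0.714

Power = Φ(z_β) = Φ(-0.714) ≈ 0.238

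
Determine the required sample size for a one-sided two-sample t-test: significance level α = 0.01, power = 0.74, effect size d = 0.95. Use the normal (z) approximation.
n = 20 per group

Sample size formula (two-sample t-test, normal approximation):
n = 2 · ((z_α + z_β) / d)²

z_α = 2.326 (for α = 0.01, one-sided)
z_β = 0.643 (for power = 0.74)
d = 0.95

n = 2 · ((2.326 + 0.643) / 0.95)²
n = 2 · (3.125)²
n ≈ 19.53
Round up to the next whole number: n = 20 per group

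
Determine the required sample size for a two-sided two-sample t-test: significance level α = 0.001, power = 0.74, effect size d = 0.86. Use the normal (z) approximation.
n = 42 per group

Sample size formula (two-sample t-test, normal approximation):
n = 2 · ((z_{α/2} + z_β) / d)²

z_{α/2} = 3.291 (for α = 0.001, two-sided)
z_β = 0.643 (for power = 0.74)
d = 0.86

n = 2 · ((3.291 + 0.643) / 0.86)²
n = 2 · (4.574)²
n ≈ 41.84
Round up to the next whole number: n = 42 per group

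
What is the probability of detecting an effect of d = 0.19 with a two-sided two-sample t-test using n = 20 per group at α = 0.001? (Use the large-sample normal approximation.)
Power ≈ 0.00

Power calculation (two-sample t-test, normal approximation):
z_β = d · √(n/2) - z_{α/2}
z_β = 0.19 · √(20/2) - 3.291
z_β = 0.19 · 3.162 - 3.291
z_β = -2.690

Power = Φ(z_β) = Φ(-2.690) ≈ 0.004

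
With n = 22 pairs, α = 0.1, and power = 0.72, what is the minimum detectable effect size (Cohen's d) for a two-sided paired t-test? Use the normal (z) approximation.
d ≈ 0.47

Minimum detectable effect (paired t-test, normal approximation):
d = (z_{α/2} + z_β) / √n
d = (1.645 + 0.583) / √22
d = 2.228 / 4.690
d ≈ 0.47

By Cohen's convention (0.2 small / 0.5 medium / 0.8 large): small effect.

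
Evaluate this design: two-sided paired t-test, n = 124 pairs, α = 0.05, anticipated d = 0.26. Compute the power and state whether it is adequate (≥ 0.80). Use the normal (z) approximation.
Power ≈ 0.83; the study is adequately powered (power ≥ 0.80)

Power calculation (paired t-test, normal approximation):
z_β = d · √n - z_{α/2}
z_β = 0.26 · √124 - 1.960
z_β = 0.26 · 11.136 - 1.960
z_β = 0.935

Power = Φ(z_β) = Φ(0.935) ≈ 0.825

Effect size d = 0.26 is small by Cohen's convention (0.2/0.5/0.8).

Threshold: power ≥ 0.80 is conventionally adequate.
Power ≈ 0.83 → the study is adequately powered (power ≥ 0.80).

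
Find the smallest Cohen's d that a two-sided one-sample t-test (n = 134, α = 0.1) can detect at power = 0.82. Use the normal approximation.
d ≈ 0.22

Minimum detectable effect (one-sample t-test, normal approximation):
d = (z_{α/2} + z_β) / √n
d = (1.645 + 0.915) / √134
d = 2.560 / 11.576
d ≈ 0.22

By Cohen's convention (0.2 small / 0.5 medium / 0.8 large): small effect.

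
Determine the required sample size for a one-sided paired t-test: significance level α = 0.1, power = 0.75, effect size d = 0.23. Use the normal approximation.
n = 73 pairs

Sample size formula (paired t-test, normal approximation):
n = ((z_α + z_β) / d)²

z_α = 1.282 (for α = 0.1, one-sided)
z_β = 0.674 (for power = 0.75)
d = 0.23

n = ((1.282 + 0.674) / 0.23)²
n = (8.504)²
n ≈ 72.32
Round up to the next whole number: n = 73 pairs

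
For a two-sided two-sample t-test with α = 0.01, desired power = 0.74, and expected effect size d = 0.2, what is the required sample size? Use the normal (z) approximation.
n = 519 per group

Sample size formula (two-sample t-test, normal approximation):
n = 2 · ((z_{α/2} + z_β) / d)²

z_{α/2} = 2.576 (for α = 0.01, two-sided)
z_β = 0.643 (for power = 0.74)
d = 0.2

n = 2 · ((2.576 + 0.643) / 0.2)²
n = 2 · (16.095)²
n ≈ 518.10
Round up to the next whole number: n = 519 per group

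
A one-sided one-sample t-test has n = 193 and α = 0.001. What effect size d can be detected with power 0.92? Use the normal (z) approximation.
d ≈ 0.32

Minimum detectable effect (one-sample t-test, normal approximation):
d = (z_α + z_β) / √n
d = (3.090 + 1.405) / √193
d = 4.495 / 13.892
d ≈ 0.32

By Cohen's convention (0.2 small / 0.5 medium / 0.8 large): small effect.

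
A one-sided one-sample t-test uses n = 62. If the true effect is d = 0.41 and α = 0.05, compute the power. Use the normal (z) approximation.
Power ≈ 0.94

Power calculation (one-sample t-test, normal approximation):
z_β = d · √n - z_α
z_β = 0.41 · √62 - 1.645
z_β = 0.41 · 7.874 - 1.645
z_β = 1.583

Power = Φ(z_β) = Φ(1.583) ≈ 0.943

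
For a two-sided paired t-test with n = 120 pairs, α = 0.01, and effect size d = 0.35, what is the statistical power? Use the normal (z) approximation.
Power ≈ 0.90

Power calculation (paired t-test, normal approximation):
z_β = d · √n - z_{α/2}
z_β = 0.35 · √120 - 2.576
z_β = 0.35 · 10.954 - 2.576
z_β = 1.258

Power = Φ(z_β) = Φ(1.258) ≈ 0.896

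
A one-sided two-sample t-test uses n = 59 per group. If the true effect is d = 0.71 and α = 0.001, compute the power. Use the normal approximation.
Power ≈ 0.78

Power calculation (two-sample t-test, normal approximation):
z_β = d · √(n/2) - z_α
z_β = 0.71 · √(59/2) - 3.090
z_β = 0.71 · 5.431 - 3.090
z_β = 0.766

Power = Φ(z_β) = Φ(0.766) ≈ 0.778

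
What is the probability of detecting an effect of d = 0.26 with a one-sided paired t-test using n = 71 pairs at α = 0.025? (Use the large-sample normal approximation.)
Power ≈ 0.59

Power calculation (paired t-test, normal approximation):
z_β = d · √n - z_α
z_β = 0.26 · √71 - 1.960
z_β = 0.26 · 8.426 - 1.960
z_β = 0.231

Power = Φ(z_β) = Φ(0.231) ≈ 0.591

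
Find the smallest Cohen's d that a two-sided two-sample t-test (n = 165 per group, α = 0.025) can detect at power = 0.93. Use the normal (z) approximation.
d ≈ 0.41

Minimum detectable effect (two-sample t-test, normal approximation):
d = (z_{α/2} + z_β) / √(n/2)
d = (2.241 + 1.476) / √(165/2)
d = 3.717 / 9.083
d ≈ 0.41

By Cohen's convention (0.2 small / 0.5 medium / 0.8 large): small effect.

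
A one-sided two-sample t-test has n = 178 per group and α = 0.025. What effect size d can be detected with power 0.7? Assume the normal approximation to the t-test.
d ≈ 0.26

Minimum detectable effect (two-sample t-test, normal approximation):
d = (z_α + z_β) / √(n/2)
d = (1.960 + 0.524) / √(178/2)
d = 2.484 / 9.434
d ≈ 0.26

By Cohen's convention (0.2 small / 0.5 medium / 0.8 large): small effect.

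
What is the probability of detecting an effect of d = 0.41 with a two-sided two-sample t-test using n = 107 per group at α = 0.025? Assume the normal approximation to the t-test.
Power ≈ 0.78

Power calculation (two-sample t-test, normal approximation):
z_β = d · √(n/2) - z_{α/2}
z_β = 0.41 · √(107/2) - 2.241
z_β = 0.41 · 7.314 - 2.241
z_β = 0.757

Power = Φ(z_β) = Φ(0.757) ≈ 0.776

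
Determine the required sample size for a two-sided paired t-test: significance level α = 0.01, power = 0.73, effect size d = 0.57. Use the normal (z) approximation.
n = 32 pairs

Sample size formula (paired t-test, normal approximation):
n = ((z_{α/2} + z_β) / d)²

z_{α/2} = 2.576 (for α = 0.01, two-sided)
z_β = 0.613 (for power = 0.73)
d = 0.57

n = ((2.576 + 0.613) / 0.57)²
n = (5.595)²
n ≈ 31.30
Round up to the next whole number: n = 32 pairs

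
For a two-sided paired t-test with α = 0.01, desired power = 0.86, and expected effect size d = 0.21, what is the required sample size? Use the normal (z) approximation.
n = 304 pairs

Sample size formula (paired t-test, normal approximation):
n = ((z_{α/2} + z_β) / d)²

z_{α/2} = 2.576 (for α = 0.01, two-sided)
z_β = 1.080 (for power = 0.86)
d = 0.21

n = ((2.576 + 1.080) / 0.21)²
n = (17.410)²
n ≈ 303.11
Round up to the next whole number: n = 304 pairs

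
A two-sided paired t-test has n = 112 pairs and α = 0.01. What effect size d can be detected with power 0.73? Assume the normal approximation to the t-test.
d ≈ 0.30

Minimum detectable effect (paired t-test, normal approximation):
d = (z_{α/2} + z_β) / √n
d = (2.576 + 0.613) / √112
d = 3.189 / 10.583
d ≈ 0.30

By Cohen's convention (0.2 small / 0.5 medium / 0.8 large): small effect.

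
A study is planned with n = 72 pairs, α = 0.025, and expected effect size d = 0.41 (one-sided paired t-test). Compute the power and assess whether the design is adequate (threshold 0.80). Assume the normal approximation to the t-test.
Power ≈ 0.94; the study is adequately powered (power ≥ 0.80)

Power calculation (paired t-test, normal approximation):
z_β = d · √n - z_α
z_β = 0.41 · √72 - 1.960
z_β = 0.41 · 8.485 - 1.960
z_β = 1.519

Power = Φ(z_β) = Φ(1.519) ≈ 0.936

Effect size d = 0.41 is small by Cohen's convention (0.2/0.5/0.8).

Threshold: power ≥ 0.80 is conventionally adequate.
Power ≈ 0.94 → the study is adequately powered (power ≥ 0.80).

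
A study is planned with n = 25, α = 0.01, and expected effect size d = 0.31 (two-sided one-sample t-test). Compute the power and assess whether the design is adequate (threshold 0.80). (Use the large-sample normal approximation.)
Power ≈ 0.15; the study is underpowered (power < 0.80)

Power calculation (one-sample t-test, normal approximation):
z_β = d · √n - z_{α/2}
z_β = 0.31 · √25 - 2.576
z_β = 0.31 · 5.000 - 2.576
z_β = -1.026

Power = Φ(z_β) = Φ(-1.026) ≈ 0.152

Effect size d = 0.31 is small by Cohen's convention (0.2/0.5/0.8).

Threshold: power ≥ 0.80 is conventionally adequate.
Power ≈ 0.15 → the study is underpowered (power < 0.80).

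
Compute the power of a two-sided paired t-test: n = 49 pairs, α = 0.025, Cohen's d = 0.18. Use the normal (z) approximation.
Power ≈ 0.16

Power calculation (paired t-test, normal approximation):
z_β = d · √n - z_{α/2}
z_β = 0.18 · √49 - 2.241
z_β = 0.18 · 7.000 - 2.241
z_β = -0.981

Power = Φ(z_β) = Φ(-0.981) ≈ 0.163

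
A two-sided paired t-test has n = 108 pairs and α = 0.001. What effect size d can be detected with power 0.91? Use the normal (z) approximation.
d ≈ 0.45

Minimum detectable effect (paired t-test, normal approximation):
d = (z_{α/2} + z_β) / √n
d = (3.291 + 1.341) / √108
d = 4.631 / 10.392
d ≈ 0.45

By Cohen's convention (0.2 small / 0.5 medium / 0.8 large): small effect.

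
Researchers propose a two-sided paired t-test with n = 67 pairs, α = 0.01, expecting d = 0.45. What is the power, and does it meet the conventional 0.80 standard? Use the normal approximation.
Power ≈ 0.87; the study is adequately powered (power ≥ 0.80)

Power calculation (paired t-test, normal approximation):
z_β = d · √n - z_{α/2}
z_β = 0.45 · √67 - 2.576
z_β = 0.45 · 8.185 - 2.576
z_β = 1.108

Power = Φ(z_β) = Φ(1.108) ≈ 0.866

Effect size d = 0.45 is small by Cohen's convention (0.2/0.5/0.8).

Threshold: power ≥ 0.80 is conventionally adequate.
Power ≈ 0.87 → the study is adequately powered (power ≥ 0.80).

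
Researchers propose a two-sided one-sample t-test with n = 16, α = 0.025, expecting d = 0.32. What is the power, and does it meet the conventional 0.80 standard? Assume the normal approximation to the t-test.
Power ≈ 0.17; the study is underpowered (power < 0.80)

Power calculation (one-sample t-test, normal approximation):
z_β = d · √n - z_{α/2}
z_β = 0.32 · √16 - 2.241
z_β = 0.32 · 4.000 - 2.241
z_β = -0.961

Power = Φ(z_β) = Φ(-0.961) ≈ 0.168

Effect size d = 0.32 is small by Cohen's convention (0.2/0.5/0.8).

Threshold: power ≥ 0.80 is conventionally adequate.
Power ≈ 0.17 → the study is underpowered (power < 0.80).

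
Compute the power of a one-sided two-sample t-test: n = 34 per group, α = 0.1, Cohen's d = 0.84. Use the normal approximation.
Power ≈ 0.99

Power calculation (two-sample t-test, normal approximation):
z_β = d · √(n/2) - z_α
z_β = 0.84 · √(34/2) - 1.282
z_β = 0.84 · 4.123 - 1.282
z_β = 2.182

Power = Φ(z_β) = Φ(2.182) ≈ 0.985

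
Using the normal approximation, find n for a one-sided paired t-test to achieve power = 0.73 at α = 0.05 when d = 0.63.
n = 13 pairs

Sample size formula (paired t-test, normal approximation):
n = ((z_α + z_β) / d)²

z_α = 1.645 (for α = 0.05, one-sided)
z_β = 0.613 (for power = 0.73)
d = 0.63

n = ((1.645 + 0.613) / 0.63)²
n = (3.584)²
n ≈ 12.85
Round up to the next whole number: n = 13 pairs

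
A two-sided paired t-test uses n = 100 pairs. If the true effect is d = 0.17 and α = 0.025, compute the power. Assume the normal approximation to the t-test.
Power ≈ 0.29

Power calculation (paired t-test, normal approximation):
z_β = d · √n - z_{α/2}
z_β = 0.17 · √100 - 2.241
z_β = 0.17 · 10.000 - 2.241
z_β = -0.541

Power = Φ(z_β) = Φ(-0.541) ≈ 0.294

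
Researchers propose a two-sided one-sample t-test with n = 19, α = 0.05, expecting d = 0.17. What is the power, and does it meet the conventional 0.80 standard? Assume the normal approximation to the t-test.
Power ≈ 0.11; the study is underpowered (power < 0.80)

Power calculation (one-sample t-test, normal approximation):
z_β = d · √n - z_{α/2}
z_β = 0.17 · √19 - 1.960
z_β = 0.17 · 4.359 - 1.960
z_β = -1.219

Power = Φ(z_β) = Φ(-1.219) ≈ 0.111

Effect size d = 0.17 is very small by Cohen's convention (0.2/0.5/0.8).

Threshold: power ≥ 0.80 is conventionally adequate.
Power ≈ 0.11 → the study is underpowered (power < 0.80).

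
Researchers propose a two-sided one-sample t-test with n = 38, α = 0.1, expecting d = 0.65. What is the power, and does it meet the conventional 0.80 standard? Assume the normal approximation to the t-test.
Power ≈ 0.99; the study is adequately powered (power ≥ 0.80)

Power calculation (one-sample t-test, normal approximation):
z_β = d · √n - z_{α/2}
z_β = 0.65 · √38 - 1.645
z_β = 0.65 · 6.164 - 1.645
z_β = 2.362

Power = Φ(z_β) = Φ(2.362) ≈ 0.991

Effect size d = 0.65 is medium by Cohen's convention (0.2/0.5/0.8).

Threshold: power ≥ 0.80 is conventionally adequate.
Power ≈ 0.99 → the study is adequately powered (power ≥ 0.80).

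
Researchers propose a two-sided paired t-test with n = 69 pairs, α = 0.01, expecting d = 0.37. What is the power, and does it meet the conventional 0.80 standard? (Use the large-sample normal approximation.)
Power ≈ 0.69; the study is underpowered (power < 0.80)

Power calculation (paired t-test, normal approximation):
z_β = d · √n - z_{α/2}
z_β = 0.37 · √69 - 2.576
z_β = 0.37 · 8.307 - 2.576
z_β = 0.498

Power = Φ(z_β) = Φ(0.498) ≈ 0.691

Effect size d = 0.37 is small by Cohen's convention (0.2/0.5/0.8).

Threshold: power ≥ 0.80 is conventionally adequate.
Power ≈ 0.69 → the study is underpowered (power < 0.80).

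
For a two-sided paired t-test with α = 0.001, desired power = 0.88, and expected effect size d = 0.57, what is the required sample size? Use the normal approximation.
n = 62 pairs

Sample size formula (paired t-test, normal approximation):
n = ((z_{α/2} + z_β) / d)²

z_{α/2} = 3.291 (for α = 0.001, two-sided)
z_β = 1.175 (for power = 0.88)
d = 0.57

n = ((3.291 + 1.175) / 0.57)²
n = (7.835)²
n ≈ 61.39
Round up to the next whole number: n = 62 pairs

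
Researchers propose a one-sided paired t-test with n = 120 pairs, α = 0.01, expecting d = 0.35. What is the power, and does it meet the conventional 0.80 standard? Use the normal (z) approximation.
Power ≈ 0.93; the study is adequately powered (power ≥ 0.80)

Power calculation (paired t-test, normal approximation):
z_β = d · √n - z_α
z_β = 0.35 · √120 - 2.326
z_β = 0.35 · 10.954 - 2.326
z_β = 1.508

Power = Φ(z_β) = Φ(1.508) ≈ 0.934

Effect size d = 0.35 is small by Cohen's convention (0.2/0.5/0.8).

Threshold: power ≥ 0.80 is conventionally adequate.
Power ≈ 0.93 → the study is adequately powered (power ≥ 0.80).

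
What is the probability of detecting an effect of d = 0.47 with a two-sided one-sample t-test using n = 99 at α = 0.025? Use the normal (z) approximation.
Power ≈ 0.99

Power calculation (one-sample t-test, normal approximation):
z_β = d · √n - z_{α/2}
z_β = 0.47 · √99 - 2.241
z_β = 0.47 · 9.950 - 2.241
z_β = 2.435

Power = Φ(z_β) = Φ(2.435) ≈ 0.993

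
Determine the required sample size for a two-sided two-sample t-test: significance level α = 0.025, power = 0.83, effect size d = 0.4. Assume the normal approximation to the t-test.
n = 128 per group

Sample size formula (two-sample t-test, normal approximation):
n = 2 · ((z_{α/2} + z_β) / d)²

z_{α/2} = 2.241 (for α = 0.025, two-sided)
z_β = 0.954 (for power = 0.83)
d = 0.4

n = 2 · ((2.241 + 0.954) / 0.4)²
n = 2 · (7.988)²
n ≈ 127.62
Round up to the next whole number: n = 128 per group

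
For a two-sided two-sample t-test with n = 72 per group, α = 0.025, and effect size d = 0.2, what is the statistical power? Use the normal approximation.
Power ≈ 0.15

Power calculation (two-sample t-test, normal approximation):
z_β = d · √(n/2) - z_{α/2}
z_β = 0.2 · √(72/2) - 2.241
z_β = 0.2 · 6.000 - 2.241
z_β = -1.041

Power = Φ(z_β) = Φ(-1.041) ≈ 0.149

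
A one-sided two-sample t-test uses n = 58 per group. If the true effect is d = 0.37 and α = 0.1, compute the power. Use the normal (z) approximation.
Power ≈ 0.76

Power calculation (two-sample t-test, normal approximation):
z_β = d · √(n/2) - z_α
z_β = 0.37 · √(58/2) - 1.282
z_β = 0.37 · 5.385 - 1.282
z_β = 0.711

Power = Φ(z_β) = Φ(0.711) ≈ 0.761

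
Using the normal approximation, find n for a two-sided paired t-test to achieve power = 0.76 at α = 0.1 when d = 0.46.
n = 27 pairs

Sample size formula (paired t-test, normal approximation):
n = ((z_{α/2} + z_β) / d)²

z_{α/2} = 1.645 (for α = 0.1, two-sided)
z_β = 0.706 (for power = 0.76)
d = 0.46

n = ((1.645 + 0.706) / 0.46)²
n = (5.111)²
n ≈ 26.12
Round up to the next whole number: n = 27 pairs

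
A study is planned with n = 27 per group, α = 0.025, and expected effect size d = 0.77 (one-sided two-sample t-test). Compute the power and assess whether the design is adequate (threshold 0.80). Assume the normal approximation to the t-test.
Power ≈ 0.81; the study is adequately powered (power ≥ 0.80)

Power calculation (two-sample t-test, normal approximation):
z_β = d · √(n/2) - z_α
z_β = 0.77 · √(27/2) - 1.960
z_β = 0.77 · 3.674 - 1.960
z_β = 0.869

Power = Φ(z_β) = Φ(0.869) ≈ 0.808

Effect size d = 0.77 is medium by Cohen's convention (0.2/0.5/0.8).

Threshold: power ≥ 0.80 is conventionally adequate.
Power ≈ 0.81 → the study is adequately powered (power ≥ 0.80).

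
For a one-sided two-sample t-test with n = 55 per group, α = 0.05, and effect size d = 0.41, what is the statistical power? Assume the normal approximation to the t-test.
Power ≈ 0.69

Power calculation (two-sample t-test, normal approximation):
z_β = d · √(n/2) - z_α
z_β = 0.41 · √(55/2) - 1.645
z_β = 0.41 · 5.244 - 1.645
z_β = 0.505

Power = Φ(z_β) = Φ(0.505) ≈ 0.693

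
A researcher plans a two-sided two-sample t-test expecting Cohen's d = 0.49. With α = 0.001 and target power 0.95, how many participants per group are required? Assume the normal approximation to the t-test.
n = 203 per group

Sample size formula (two-sample t-test, normal approximation):
n = 2 · ((z_{α/2} + z_β) / d)²

z_{α/2} = 3.291 (for α = 0.001, two-sided)
z_β = 1.645 (for power = 0.95)
d = 0.49

n = 2 · ((3.291 + 1.645) / 0.49)²
n = 2 · (10.073)²
n ≈ 202.93
Round up to the next whole number: n = 203 per group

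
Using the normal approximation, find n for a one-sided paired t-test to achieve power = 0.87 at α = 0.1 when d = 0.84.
n = 9 pairs

Sample size formula (paired t-test, normal approximation):
n = ((z_α + z_β) / d)²

z_α = 1.282 (for α = 0.1, one-sided)
z_β = 1.126 (for power = 0.87)
d = 0.84

n = ((1.282 + 1.126) / 0.84)²
n = (2.867)²
n ≈ 8.22
Round up to the next whole number: n = 9 pairs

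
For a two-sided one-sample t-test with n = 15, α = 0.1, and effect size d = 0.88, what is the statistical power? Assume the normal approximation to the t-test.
Power ≈ 0.96

Power calculation (one-sample t-test, normal approximation):
z_β = d · √n - z_{α/2}
z_β = 0.88 · √15 - 1.645
z_β = 0.88 · 3.873 - 1.645
z_β = 1.763

Power = Φ(z_β) = Φ(1.763) ≈ 0.961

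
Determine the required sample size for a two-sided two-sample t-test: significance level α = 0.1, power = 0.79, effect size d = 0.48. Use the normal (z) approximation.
n = 53 per group

Sample size formula (two-sample t-test, normal approximation):
n = 2 · ((z_{α/2} + z_β) / d)²

z_{α/2} = 1.645 (for α = 0.1, two-sided)
z_β = 0.806 (for power = 0.79)
d = 0.48

n = 2 · ((1.645 + 0.806) / 0.48)²
n = 2 · (5.106)²
n ≈ 52.14
Round up to the next whole number: n = 53 per group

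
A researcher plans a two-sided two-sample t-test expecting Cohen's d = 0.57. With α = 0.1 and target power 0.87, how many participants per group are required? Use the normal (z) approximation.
n = 48 per group

Sample size formula (two-sample t-test, normal approximation):
n = 2 · ((z_{α/2} + z_β) / d)²

z_{α/2} = 1.645 (for α = 0.1, two-sided)
z_β = 1.126 (for power = 0.87)
d = 0.57

n = 2 · ((1.645 + 1.126) / 0.57)²
n = 2 · (4.861)²
n ≈ 47.26
Round up to the next whole number: n = 48 per group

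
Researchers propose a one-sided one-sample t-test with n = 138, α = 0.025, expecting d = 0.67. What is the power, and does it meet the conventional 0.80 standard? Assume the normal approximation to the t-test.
Power ≈ 1.00; the study is adequately powered (power ≥ 0.80)

Power calculation (one-sample t-test, normal approximation):
z_β = d · √n - z_α
z_β = 0.67 · √138 - 1.960
z_β = 0.67 · 11.747 - 1.960
z_β = 5.911

Power = Φ(z_β) = Φ(5.911) ≈ 1.000

Effect size d = 0.67 is medium by Cohen's convention (0.2/0.5/0.8).

Threshold: power ≥ 0.80 is conventionally adequate.
Power ≈ 1.00 → the study is adequately powered (power ≥ 0.80).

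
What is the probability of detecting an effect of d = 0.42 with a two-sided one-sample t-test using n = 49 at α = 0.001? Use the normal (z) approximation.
Power ≈ 0.36

Power calculation (one-sample t-test, normal approximation):
z_β = d · √n - z_{α/2}
z_β = 0.42 · √49 - 3.291
z_β = 0.42 · 7.000 - 3.291
z_β = -0.351

Power = Φ(z_β) = Φ(-0.351) ≈ 0.363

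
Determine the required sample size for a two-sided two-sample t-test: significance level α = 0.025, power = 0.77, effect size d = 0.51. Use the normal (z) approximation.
n = 69 per group

Sample size formula (two-sample t-test, normal approximation):
n = 2 · ((z_{α/2} + z_β) / d)²

z_{α/2} = 2.241 (for α = 0.025, two-sided)
z_β = 0.739 (for power = 0.77)
d = 0.51

n = 2 · ((2.241 + 0.739) / 0.51)²
n = 2 · (5.843)²
n ≈ 68.28
Round up to the next whole number: n = 69 per group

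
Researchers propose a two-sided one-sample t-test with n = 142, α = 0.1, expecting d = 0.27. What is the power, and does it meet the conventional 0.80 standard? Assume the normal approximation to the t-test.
Power ≈ 0.94; the study is adequately powered (power ≥ 0.80)

Power calculation (one-sample t-test, normal approximation):
z_β = d · √n - z_{α/2}
z_β = 0.27 · √142 - 1.645
z_β = 0.27 · 11.916 - 1.645
z_β = 1.573

Power = Φ(z_β) = Φ(1.573) ≈ 0.942

Effect size d = 0.27 is small by Cohen's convention (0.2/0.5/0.8).

Threshold: power ≥ 0.80 is conventionally adequate.
Power ≈ 0.94 → the study is adequately powered (power ≥ 0.80).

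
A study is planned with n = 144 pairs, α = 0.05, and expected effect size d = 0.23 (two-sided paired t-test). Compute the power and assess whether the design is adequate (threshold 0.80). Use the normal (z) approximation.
Power ≈ 0.79; the study is underpowered (power < 0.80)

Power calculation (paired t-test, normal approximation):
z_β = d · √n - z_{α/2}
z_β = 0.23 · √144 - 1.960
z_β = 0.23 · 12.000 - 1.960
z_β = 0.800

Power = Φ(z_β) = Φ(0.800) ≈ 0.788

Effect size d = 0.23 is small by Cohen's convention (0.2/0.5/0.8).

Threshold: power ≥ 0.80 is conventionally adequate.
Power ≈ 0.79 → the study is underpowered (power < 0.80).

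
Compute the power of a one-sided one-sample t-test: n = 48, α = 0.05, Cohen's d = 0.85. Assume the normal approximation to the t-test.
Power ≈ 1.00

Power calculation (one-sample t-test, normal approximation):
z_β = d · √n - z_α
z_β = 0.85 · √48 - 1.645
z_β = 0.85 · 6.928 - 1.645
z_β = 4.244

Power = Φ(z_β) = Φ(4.244) ≈ 1.000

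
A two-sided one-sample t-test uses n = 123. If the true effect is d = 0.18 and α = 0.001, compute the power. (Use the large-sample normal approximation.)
Power ≈ 0.10

Power calculation (one-sample t-test, normal approximation):
z_β = d · √n - z_{α/2}
z_β = 0.18 · √123 - 3.291
z_β = 0.18 · 11.091 - 3.291
z_β = -1.294

Power = Φ(z_β) = Φ(-1.294) ≈ 0.098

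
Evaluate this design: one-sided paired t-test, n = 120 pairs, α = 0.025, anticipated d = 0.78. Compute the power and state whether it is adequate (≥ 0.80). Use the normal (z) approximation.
Power ≈ 1.00; the study is adequately powered (power ≥ 0.80)

Power calculation (paired t-test, normal approximation):
z_β = d · √n - z_α
z_β = 0.78 · √120 - 1.960
z_β = 0.78 · 10.954 - 1.960
z_β = 6.585

Power = Φ(z_β) = Φ(6.585) ≈ 1.000

Effect size d = 0.78 is medium by Cohen's convention (0.2/0.5/0.8).

Threshold: power ≥ 0.80 is conventionally adequate.
Power ≈ 1.00 → the study is adequately powered (power ≥ 0.80).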